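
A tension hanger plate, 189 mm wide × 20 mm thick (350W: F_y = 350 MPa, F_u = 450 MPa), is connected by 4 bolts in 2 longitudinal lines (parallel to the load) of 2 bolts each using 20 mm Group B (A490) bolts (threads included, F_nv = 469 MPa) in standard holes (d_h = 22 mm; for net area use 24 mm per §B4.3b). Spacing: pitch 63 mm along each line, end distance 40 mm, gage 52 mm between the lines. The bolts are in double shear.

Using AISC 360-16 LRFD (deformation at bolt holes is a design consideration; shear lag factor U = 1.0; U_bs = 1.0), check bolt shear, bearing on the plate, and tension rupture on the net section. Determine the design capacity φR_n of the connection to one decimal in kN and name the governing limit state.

884.0 kN (bolt shear governs)

Bolt shear: A_b = π(20)²/4 = 314.16 mm². φR_n = 0.75 × 469 × 314.16 × 4 × 2 = 884.0 kN.
Bearing (20 mm plate, F_u = 450 MPa): end bolts L_c = 40 − 22/2 = 29, R_n = min(1.2×29×20×450, 2.4×20×20×450) = 313.2 kN/bolt; interior L_c = 63 − 22 = 41, R_n = 432 kN/bolt. φR_n = 0.75 × (2×313.2 + 2×432) = 1117.8 kN.
Tension rupture (net): A_n = (189 − 2×24)×20 = 2820 mm² (U = 1.0, A_e = A_n). φR_n = 0.75 × 450 × 2820 = 951.8 kN.
Governing: min(884.0, 1117.8, 951.8) = 884.0 kN → bolt shear.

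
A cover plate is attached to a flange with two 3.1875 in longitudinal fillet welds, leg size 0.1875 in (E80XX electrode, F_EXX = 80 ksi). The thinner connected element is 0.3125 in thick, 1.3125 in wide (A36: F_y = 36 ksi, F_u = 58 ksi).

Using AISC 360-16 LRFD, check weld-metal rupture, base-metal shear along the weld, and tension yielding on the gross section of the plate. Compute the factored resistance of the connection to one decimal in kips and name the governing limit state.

Weld metal: throat = 0.707×0.1875 = 0.13256 in, L = 2×3.1875 = 6.375 in. φR_n = 0.75 × 0.6 × 80 × 0.13256 × 6.375 = 30.4 kips.
Base metal shear (0.3125 in plate): yield φR_n = 1.0×0.6×36×0.3125×6.375 = 43.0 kips; rupture φR_n = 0.75×0.6×58×0.3125×6.375 = 52.0 kips; take 43.0 kips (yield).
Tension yield (gross): A_g = 1.3125×0.3125 = 0.41016 in². φR_n = 0.90 × 36 × 0.41016 = 13.3 kips.
Governing: min(30.4, 43.0, 13.3) = 13.3 kips → gross-section yield.

13.3 kips (gross-section yield governs)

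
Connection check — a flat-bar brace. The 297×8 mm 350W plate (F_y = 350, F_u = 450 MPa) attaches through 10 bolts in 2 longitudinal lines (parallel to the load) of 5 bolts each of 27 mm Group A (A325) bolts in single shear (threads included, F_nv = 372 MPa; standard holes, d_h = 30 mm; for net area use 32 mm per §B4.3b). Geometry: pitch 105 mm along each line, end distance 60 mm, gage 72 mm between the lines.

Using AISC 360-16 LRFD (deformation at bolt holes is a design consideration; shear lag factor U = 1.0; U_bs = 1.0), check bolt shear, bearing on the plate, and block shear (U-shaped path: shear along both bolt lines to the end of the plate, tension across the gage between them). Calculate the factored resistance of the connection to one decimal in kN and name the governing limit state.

Bolt shear: A_b = π(27)²/4 = 572.56 mm². φR_n = 0.75 × 372 × 572.56 × 10 × 1 = 1597.4 kN.
Bearing (8 mm plate, F_u = 450 MPa): end bolts L_c = 60 − 30/2 = 45, R_n = min(1.2×45×8×450, 2.4×27×8×450) = 194.4 kN/bolt; interior L_c = 105 − 30 = 75, R_n = 233.28 kN/bolt. φR_n = 0.75 × (2×194.4 + 8×233.28) = 1691.3 kN.
Block shear: shear path 2×[60+4×105] = 2×480 mm, A_gv = 7680, A_nv = 2×(480 − 4.5×32)×8 = 5376 mm²; tension across gage: (72 − 1×32)×8 = 320 mm². R_n = min(0.6×450×5376, 0.6×350×7680) + 1.0×450×320 = min(1451.5, 1612.8) + 144 = 1595.5 kN. φR_n = 0.75 × 1595.5 = 1196.6 kN.
Governing: min(1597.4, 1691.3, 1196.6) = 1196.6 kN → block shear.

1196.6 kN (block shear governs)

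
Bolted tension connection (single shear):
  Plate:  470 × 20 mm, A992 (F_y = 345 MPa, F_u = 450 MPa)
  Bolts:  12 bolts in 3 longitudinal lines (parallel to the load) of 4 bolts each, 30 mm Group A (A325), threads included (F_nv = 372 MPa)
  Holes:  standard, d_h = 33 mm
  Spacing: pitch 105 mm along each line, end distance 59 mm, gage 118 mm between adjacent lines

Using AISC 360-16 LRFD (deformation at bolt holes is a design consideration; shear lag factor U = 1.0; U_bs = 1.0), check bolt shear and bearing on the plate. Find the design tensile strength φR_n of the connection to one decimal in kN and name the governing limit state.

2366.6 kN (bolt shear governs)

Bolt shear: A_b = π(30)²/4 = 706.86 mm². φR_n = 0.75 × 372 × 706.86 × 12 × 1 = 2366.6 kN.
Bearing (20 mm plate, F_u = 450 MPa): end bolts L_c = 59 − 33/2 = 42.5, R_n = min(1.2×42.5×20×450, 2.4×30×20×450) = 459 kN/bolt; interior L_c = 105 − 33 = 72, R_n = 648 kN/bolt. φR_n = 0.75 × (3×459 + 9×648) = 5406.8 kN.
Governing: min(2366.6, 5406.8) = 2366.6 kN → bolt shear.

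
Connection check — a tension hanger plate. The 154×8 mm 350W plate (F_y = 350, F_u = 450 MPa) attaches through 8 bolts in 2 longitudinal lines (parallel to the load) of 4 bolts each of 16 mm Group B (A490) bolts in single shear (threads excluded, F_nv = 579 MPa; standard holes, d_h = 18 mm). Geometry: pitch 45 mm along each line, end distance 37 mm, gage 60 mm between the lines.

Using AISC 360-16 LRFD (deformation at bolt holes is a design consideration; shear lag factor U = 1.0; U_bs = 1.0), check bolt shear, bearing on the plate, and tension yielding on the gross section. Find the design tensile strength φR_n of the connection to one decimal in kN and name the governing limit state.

Bolt shear: A_b = π(16)²/4 = 201.06 mm². φR_n = 0.75 × 579 × 201.06 × 8 × 1 = 698.5 kN.
Bearing (8 mm plate, F_u = 450 MPa): end bolts L_c = 37 − 18/2 = 28, R_n = min(1.2×28×8×450, 2.4×16×8×450) = 120.96 kN/bolt; interior L_c = 45 − 18 = 27, R_n = 116.64 kN/bolt. φR_n = 0.75 × (2×120.96 + 6×116.64) = 706.3 kN.
Tension yield (gross): A_g = 154×8 = 1232 mm². φR_n = 0.90 × 350 × 1232 = 388.1 kN.
Governing: min(698.5, 706.3, 388.1) = 388.1 kN → gross-section yield.

388.1 kN (gross-section yield governs)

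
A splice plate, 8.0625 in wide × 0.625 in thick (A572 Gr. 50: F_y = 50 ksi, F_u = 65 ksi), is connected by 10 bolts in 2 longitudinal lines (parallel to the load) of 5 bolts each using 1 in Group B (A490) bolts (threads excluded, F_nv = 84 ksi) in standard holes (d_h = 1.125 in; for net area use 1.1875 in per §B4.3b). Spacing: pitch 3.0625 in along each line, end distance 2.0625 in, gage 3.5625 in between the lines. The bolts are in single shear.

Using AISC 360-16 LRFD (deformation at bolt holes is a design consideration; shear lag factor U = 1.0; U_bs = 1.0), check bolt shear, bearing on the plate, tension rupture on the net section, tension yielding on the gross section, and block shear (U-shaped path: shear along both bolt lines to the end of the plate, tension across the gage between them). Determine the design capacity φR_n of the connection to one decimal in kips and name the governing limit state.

173.3 kips (net-section rupture governs)

Bolt shear: A_b = π(1)²/4 = 0.7854 in². φR_n = 0.75 × 84 × 0.7854 × 10 × 1 = 494.8 kips.
Bearing (0.625 in plate, F_u = 65 ksi): end bolts L_c = 2.0625 − 1.125/2 = 1.5, R_n = min(1.2×1.5×0.625×65, 2.4×1×0.625×65) = 73.125 kips/bolt; interior L_c = 3.0625 − 1.125 = 1.9375, R_n = 94.453 kips/bolt. φR_n = 0.75 × (2×73.125 + 8×94.453) = 676.4 kips.
Tension rupture (net): A_n = (8.0625 − 2×1.1875)×0.625 = 3.5547 in² (U = 1.0, A_e = A_n). φR_n = 0.75 × 65 × 3.5547 = 173.3 kips.
Tension yield (gross): A_g = 8.0625×0.625 = 5.0391 in². φR_n = 0.90 × 50 × 5.0391 = 226.8 kips.
Block shear: shear path 2×[2.0625+4×3.0625] = 2×14.3125 in, A_gv = 17.891, A_nv = 2×(14.3125 − 4.5×1.1875)×0.625 = 11.211 in²; tension across gage: (3.5625 − 1×1.1875)×0.625 = 1.4844 in². R_n = min(0.6×65×11.211, 0.6×50×17.891) + 1.0×65×1.4844 = min(437.23, 536.73) + 96.486 = 533.72 kips. φR_n = 0.75 × 533.72 = 400.3 kips.
Governing: min(494.8, 676.4, 173.3, 226.8, 400.3) = 173.3 kips → net-section rupture.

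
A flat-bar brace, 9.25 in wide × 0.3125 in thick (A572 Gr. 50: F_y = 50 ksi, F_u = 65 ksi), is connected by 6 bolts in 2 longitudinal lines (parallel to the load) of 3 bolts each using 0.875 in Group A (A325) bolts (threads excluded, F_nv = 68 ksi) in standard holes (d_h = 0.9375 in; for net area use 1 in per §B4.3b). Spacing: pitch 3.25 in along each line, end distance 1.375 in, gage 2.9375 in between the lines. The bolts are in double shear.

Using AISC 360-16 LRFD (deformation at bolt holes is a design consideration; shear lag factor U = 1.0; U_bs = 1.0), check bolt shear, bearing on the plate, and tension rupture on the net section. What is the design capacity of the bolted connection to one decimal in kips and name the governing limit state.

110.4 kips (net-section rupture governs)

Bolt shear: A_b = π(0.875)²/4 = 0.60132 in². φR_n = 0.75 × 68 × 0.60132 × 6 × 2 = 368.0 kips.
Bearing (0.3125 in plate, F_u = 65 ksi): end bolts L_c = 1.375 − 0.9375/2 = 0.90625, R_n = min(1.2×0.90625×0.3125×65, 2.4×0.875×0.3125×65) = 22.09 kips/bolt; interior L_c = 3.25 − 0.9375 = 2.3125, R_n = 42.656 kips/bolt. φR_n = 0.75 × (2×22.09 + 4×42.656) = 161.1 kips.
Tension rupture (net): A_n = (9.25 − 2×1)×0.3125 = 2.2656 in² (U = 1.0, A_e = A_n). φR_n = 0.75 × 65 × 2.2656 = 110.4 kips.
Governing: min(368.0, 161.1, 110.4) = 110.4 kips → net-section rupture.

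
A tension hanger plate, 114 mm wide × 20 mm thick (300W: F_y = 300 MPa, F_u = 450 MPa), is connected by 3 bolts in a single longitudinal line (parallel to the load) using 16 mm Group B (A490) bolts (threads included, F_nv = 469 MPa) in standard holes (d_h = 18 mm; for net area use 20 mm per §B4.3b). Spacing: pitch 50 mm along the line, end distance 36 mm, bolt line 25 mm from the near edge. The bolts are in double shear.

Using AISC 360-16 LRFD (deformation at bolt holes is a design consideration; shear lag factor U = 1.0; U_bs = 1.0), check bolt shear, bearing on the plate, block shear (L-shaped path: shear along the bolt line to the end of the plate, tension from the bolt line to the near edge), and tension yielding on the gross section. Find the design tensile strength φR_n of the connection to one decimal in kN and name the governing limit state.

424.3 kN (bolt shear governs)

Bolt shear: A_b = π(16)²/4 = 201.06 mm². φR_n = 0.75 × 469 × 201.06 × 3 × 2 = 424.3 kN.
Bearing (20 mm plate, F_u = 450 MPa): end bolts L_c = 36 − 18/2 = 27, R_n = min(1.2×27×20×450, 2.4×16×20×450) = 291.6 kN/bolt; interior L_c = 50 − 18 = 32, R_n = 345.6 kN/bolt. φR_n = 0.75 × (1×291.6 + 2×345.6) = 737.1 kN.
Block shear: shear path 1×[36+2×50] = 1×136 mm, A_gv = 2720, A_nv = 1×(136 − 2.5×20)×20 = 1720 mm²; tension to near edge: (25 − 0.5×20)×20 = 300 mm². R_n = min(0.6×450×1720, 0.6×300×2720) + 1.0×450×300 = min(464.4, 489.6) + 135 = 599.4 kN. φR_n = 0.75 × 599.4 = 449.6 kN.
Tension yield (gross): A_g = 114×20 = 2280 mm². φR_n = 0.90 × 300 × 2280 = 615.6 kN.
Governing: min(424.3, 737.1, 449.6, 615.6) = 424.3 kN → bolt shear.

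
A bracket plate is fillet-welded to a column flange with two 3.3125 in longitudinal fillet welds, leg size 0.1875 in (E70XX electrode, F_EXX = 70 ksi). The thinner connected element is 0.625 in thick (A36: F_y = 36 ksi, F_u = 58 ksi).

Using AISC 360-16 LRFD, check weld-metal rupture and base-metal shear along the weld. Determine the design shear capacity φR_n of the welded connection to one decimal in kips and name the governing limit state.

27.7 kips (weld metal governs)

Weld metal: throat = 0.707×0.1875 = 0.13256 in, L = 2×3.3125 = 6.625 in. φR_n = 0.75 × 0.6 × 70 × 0.13256 × 6.625 = 27.7 kips.
Base metal shear (0.625 in plate): yield φR_n = 1.0×0.6×36×0.625×6.625 = 89.4 kips; rupture φR_n = 0.75×0.6×58×0.625×6.625 = 108.1 kips; take 89.4 kips (yield).
Governing: min(27.7, 89.4) = 27.7 kips → weld metal.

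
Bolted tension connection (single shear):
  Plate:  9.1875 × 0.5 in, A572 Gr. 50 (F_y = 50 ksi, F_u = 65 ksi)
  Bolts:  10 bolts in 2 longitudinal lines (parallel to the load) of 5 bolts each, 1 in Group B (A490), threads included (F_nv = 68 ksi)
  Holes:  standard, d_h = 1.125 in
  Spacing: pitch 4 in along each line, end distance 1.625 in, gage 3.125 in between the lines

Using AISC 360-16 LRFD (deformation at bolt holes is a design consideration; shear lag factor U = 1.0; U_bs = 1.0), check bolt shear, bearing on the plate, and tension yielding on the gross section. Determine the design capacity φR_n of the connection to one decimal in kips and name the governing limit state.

206.7 kips (gross-section yield governs)

Bolt shear: A_b = π(1)²/4 = 0.7854 in². φR_n = 0.75 × 68 × 0.7854 × 10 × 1 = 400.6 kips.
Bearing (0.5 in plate, F_u = 65 ksi): end bolts L_c = 1.625 − 1.125/2 = 1.0625, R_n = min(1.2×1.0625×0.5×65, 2.4×1×0.5×65) = 41.438 kips/bolt; interior L_c = 4 − 1.125 = 2.875, R_n = 78 kips/bolt. φR_n = 0.75 × (2×41.438 + 8×78) = 530.2 kips.
Tension yield (gross): A_g = 9.1875×0.5 = 4.5938 in². φR_n = 0.90 × 50 × 4.5938 = 206.7 kips.
Governing: min(400.6, 530.2, 206.7) = 206.7 kips → gross-section yield.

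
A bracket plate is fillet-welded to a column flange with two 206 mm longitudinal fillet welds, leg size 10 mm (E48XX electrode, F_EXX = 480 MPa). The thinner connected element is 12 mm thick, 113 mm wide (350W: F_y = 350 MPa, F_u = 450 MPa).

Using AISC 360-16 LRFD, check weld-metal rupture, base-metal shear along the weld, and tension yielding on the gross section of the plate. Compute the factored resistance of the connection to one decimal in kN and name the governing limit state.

Weld metal: throat = 0.707×10 = 7.07 mm, L = 2×206 = 412 mm. φR_n = 0.75 × 0.6 × 480 × 7.07 × 412 = 629.2 kN.
Base metal shear (12 mm plate): yield φR_n = 1.0×0.6×350×12×412 = 1038.2 kN; rupture φR_n = 0.75×0.6×450×12×412 = 1001.2 kN; take 1001.2 kN (rupture).
Tension yield (gross): A_g = 113×12 = 1356 mm². φR_n = 0.90 × 350 × 1356 = 427.1 kN.
Governing: min(629.2, 1001.2, 427.1) = 427.1 kN → gross-section yield.

427.1 kN (gross-section yield governs)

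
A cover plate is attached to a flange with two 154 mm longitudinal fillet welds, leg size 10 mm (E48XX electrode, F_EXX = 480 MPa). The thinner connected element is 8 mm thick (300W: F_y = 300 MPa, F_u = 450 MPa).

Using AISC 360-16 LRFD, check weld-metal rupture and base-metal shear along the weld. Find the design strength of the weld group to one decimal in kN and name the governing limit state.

443.5 kN (base-metal shear governs)

Weld metal: throat = 0.707×10 = 7.07 mm, L = 2×154 = 308 mm. φR_n = 0.75 × 0.6 × 480 × 7.07 × 308 = 470.4 kN.
Base metal shear (8 mm plate): yield φR_n = 1.0×0.6×300×8×308 = 443.5 kN; rupture φR_n = 0.75×0.6×450×8×308 = 499.0 kN; take 443.5 kN (yield).
Governing: min(470.4, 443.5) = 443.5 kN → base-metal shear.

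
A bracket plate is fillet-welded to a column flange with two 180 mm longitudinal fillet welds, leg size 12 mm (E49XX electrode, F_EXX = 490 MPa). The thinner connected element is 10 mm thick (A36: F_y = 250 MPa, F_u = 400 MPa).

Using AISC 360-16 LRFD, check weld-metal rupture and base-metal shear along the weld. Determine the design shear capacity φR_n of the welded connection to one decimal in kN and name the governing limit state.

Weld metal: throat = 0.707×12 = 8.484 mm, L = 2×180 = 360 mm. φR_n = 0.75 × 0.6 × 490 × 8.484 × 360 = 673.5 kN.
Base metal shear (10 mm plate): yield φR_n = 1.0×0.6×250×10×360 = 540.0 kN; rupture φR_n = 0.75×0.6×400×10×360 = 648.0 kN; take 540.0 kN (yield).
Governing: min(673.5, 540.0) = 540.0 kN → base-metal shear.

540.0 kN (base-metal shear governs)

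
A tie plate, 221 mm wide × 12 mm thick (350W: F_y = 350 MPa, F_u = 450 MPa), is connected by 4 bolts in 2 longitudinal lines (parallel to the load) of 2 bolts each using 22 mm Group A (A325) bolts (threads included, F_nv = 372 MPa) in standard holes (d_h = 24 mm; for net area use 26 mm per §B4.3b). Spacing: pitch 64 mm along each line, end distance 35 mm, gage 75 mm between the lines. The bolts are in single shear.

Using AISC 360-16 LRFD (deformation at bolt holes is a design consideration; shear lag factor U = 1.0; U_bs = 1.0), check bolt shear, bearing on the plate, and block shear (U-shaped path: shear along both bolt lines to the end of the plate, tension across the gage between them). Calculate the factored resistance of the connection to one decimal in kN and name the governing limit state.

424.2 kN (bolt shear governs)

Bolt shear: A_b = π(22)²/4 = 380.13 mm². φR_n = 0.75 × 372 × 380.13 × 4 × 1 = 424.2 kN.
Bearing (12 mm plate, F_u = 450 MPa): end bolts L_c = 35 − 24/2 = 23, R_n = min(1.2×23×12×450, 2.4×22×12×450) = 149.04 kN/bolt; interior L_c = 64 − 24 = 40, R_n = 259.2 kN/bolt. φR_n = 0.75 × (2×149.04 + 2×259.2) = 612.4 kN.
Block shear: shear path 2×[35+1×64] = 2×99 mm, A_gv = 2376, A_nv = 2×(99 − 1.5×26)×12 = 1440 mm²; tension across gage: (75 − 1×26)×12 = 588 mm². R_n = min(0.6×450×1440, 0.6×350×2376) + 1.0×450×588 = min(388.8, 498.96) + 264.6 = 653.4 kN. φR_n = 0.75 × 653.4 = 490.1 kN.
Governing: min(424.2, 612.4, 490.1) = 424.2 kN → bolt shear.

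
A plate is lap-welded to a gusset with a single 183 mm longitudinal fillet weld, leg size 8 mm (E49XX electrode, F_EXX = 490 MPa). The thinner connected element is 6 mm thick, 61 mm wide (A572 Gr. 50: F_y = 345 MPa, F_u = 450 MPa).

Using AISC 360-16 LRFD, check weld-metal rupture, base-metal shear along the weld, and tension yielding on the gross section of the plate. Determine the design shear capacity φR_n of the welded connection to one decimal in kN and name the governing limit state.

Weld metal: throat = 0.707×8 = 5.656 mm, L = 183 mm. φR_n = 0.75 × 0.6 × 490 × 5.656 × 183 = 228.2 kN.
Base metal shear (6 mm plate): yield φR_n = 1.0×0.6×345×6×183 = 227.3 kN; rupture φR_n = 0.75×0.6×450×6×183 = 222.3 kN; take 222.3 kN (rupture).
Tension yield (gross): A_g = 61×6 = 366 mm². φR_n = 0.90 × 345 × 366 = 113.6 kN.
Governing: min(228.2, 222.3, 113.6) = 113.6 kN → gross-section yield.

113.6 kN (gross-section yield governs)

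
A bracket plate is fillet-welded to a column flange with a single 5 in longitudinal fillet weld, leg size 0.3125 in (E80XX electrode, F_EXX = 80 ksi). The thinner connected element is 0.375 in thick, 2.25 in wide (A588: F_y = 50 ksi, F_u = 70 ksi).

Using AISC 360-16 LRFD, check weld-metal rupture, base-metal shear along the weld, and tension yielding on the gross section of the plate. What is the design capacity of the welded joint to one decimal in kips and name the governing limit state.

Weld metal: throat = 0.707×0.3125 = 0.22094 in, L = 5 in. φR_n = 0.75 × 0.6 × 80 × 0.22094 × 5 = 39.8 kips.
Base metal shear (0.375 in plate): yield φR_n = 1.0×0.6×50×0.375×5 = 56.3 kips; rupture φR_n = 0.75×0.6×70×0.375×5 = 59.1 kips; take 56.3 kips (yield).
Tension yield (gross): A_g = 2.25×0.375 = 0.84375 in². φR_n = 0.90 × 50 × 0.84375 = 38.0 kips.
Governing: min(39.8, 56.3, 38.0) = 38.0 kips → gross-section yield.

38.0 kips (gross-section yield governs)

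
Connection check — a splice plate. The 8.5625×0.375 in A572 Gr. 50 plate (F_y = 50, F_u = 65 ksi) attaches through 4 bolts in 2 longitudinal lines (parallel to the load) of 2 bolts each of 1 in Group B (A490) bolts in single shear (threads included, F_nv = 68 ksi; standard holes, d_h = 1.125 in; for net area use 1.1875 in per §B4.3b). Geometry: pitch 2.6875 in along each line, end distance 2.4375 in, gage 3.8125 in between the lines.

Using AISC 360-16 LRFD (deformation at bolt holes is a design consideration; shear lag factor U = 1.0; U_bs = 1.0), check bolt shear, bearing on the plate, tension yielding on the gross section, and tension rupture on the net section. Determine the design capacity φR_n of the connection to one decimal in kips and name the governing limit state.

Bolt shear: A_b = π(1)²/4 = 0.7854 in². φR_n = 0.75 × 68 × 0.7854 × 4 × 1 = 160.2 kips.
Bearing (0.375 in plate, F_u = 65 ksi): end bolts L_c = 2.4375 − 1.125/2 = 1.875, R_n = min(1.2×1.875×0.375×65, 2.4×1×0.375×65) = 54.844 kips/bolt; interior L_c = 2.6875 − 1.125 = 1.5625, R_n = 45.703 kips/bolt. φR_n = 0.75 × (2×54.844 + 2×45.703) = 150.8 kips.
Tension yield (gross): A_g = 8.5625×0.375 = 3.2109 in². φR_n = 0.90 × 50 × 3.2109 = 144.5 kips.
Tension rupture (net): A_n = (8.5625 − 2×1.1875)×0.375 = 2.3203 in² (U = 1.0, A_e = A_n). φR_n = 0.75 × 65 × 2.3203 = 113.1 kips.
Governing: min(160.2, 150.8, 144.5, 113.1) = 113.1 kips → net-section rupture.

113.1 kips (net-section rupture governs)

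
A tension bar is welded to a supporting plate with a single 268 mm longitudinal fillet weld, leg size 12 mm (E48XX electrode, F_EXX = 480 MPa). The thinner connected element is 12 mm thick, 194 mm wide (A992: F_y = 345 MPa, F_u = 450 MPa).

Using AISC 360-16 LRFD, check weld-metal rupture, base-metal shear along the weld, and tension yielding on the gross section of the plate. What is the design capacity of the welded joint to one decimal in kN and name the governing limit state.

491.1 kN (weld metal governs)

Weld metal: throat = 0.707×12 = 8.484 mm, L = 268 mm. φR_n = 0.75 × 0.6 × 480 × 8.484 × 268 = 491.1 kN.
Base metal shear (12 mm plate): yield φR_n = 1.0×0.6×345×12×268 = 665.7 kN; rupture φR_n = 0.75×0.6×450×12×268 = 651.2 kN; take 651.2 kN (rupture).
Tension yield (gross): A_g = 194×12 = 2328 mm². φR_n = 0.90 × 345 × 2328 = 722.8 kN.
Governing: min(491.1, 651.2, 722.8) = 491.1 kN → weld metal.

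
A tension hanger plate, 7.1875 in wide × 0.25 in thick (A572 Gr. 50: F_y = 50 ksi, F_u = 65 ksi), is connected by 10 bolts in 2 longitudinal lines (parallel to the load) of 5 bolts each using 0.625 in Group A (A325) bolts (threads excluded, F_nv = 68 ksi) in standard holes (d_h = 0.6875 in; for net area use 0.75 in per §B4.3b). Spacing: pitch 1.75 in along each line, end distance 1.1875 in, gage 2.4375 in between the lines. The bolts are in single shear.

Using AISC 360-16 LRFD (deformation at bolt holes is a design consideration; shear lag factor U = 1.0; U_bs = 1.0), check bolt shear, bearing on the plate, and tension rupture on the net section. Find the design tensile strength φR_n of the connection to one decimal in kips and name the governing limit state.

69.3 kips (net-section rupture governs)

Bolt shear: A_b = π(0.625)²/4 = 0.3068 in². φR_n = 0.75 × 68 × 0.3068 × 10 × 1 = 156.5 kips.
Bearing (0.25 in plate, F_u = 65 ksi): end bolts L_c = 1.1875 − 0.6875/2 = 0.84375, R_n = min(1.2×0.84375×0.25×65, 2.4×0.625×0.25×65) = 16.453 kips/bolt; interior L_c = 1.75 − 0.6875 = 1.0625, R_n = 20.719 kips/bolt. φR_n = 0.75 × (2×16.453 + 8×20.719) = 149.0 kips.
Tension rupture (net): A_n = (7.1875 − 2×0.75)×0.25 = 1.4219 in² (U = 1.0, A_e = A_n). φR_n = 0.75 × 65 × 1.4219 = 69.3 kips.
Governing: min(156.5, 149.0, 69.3) = 69.3 kips → net-section rupture.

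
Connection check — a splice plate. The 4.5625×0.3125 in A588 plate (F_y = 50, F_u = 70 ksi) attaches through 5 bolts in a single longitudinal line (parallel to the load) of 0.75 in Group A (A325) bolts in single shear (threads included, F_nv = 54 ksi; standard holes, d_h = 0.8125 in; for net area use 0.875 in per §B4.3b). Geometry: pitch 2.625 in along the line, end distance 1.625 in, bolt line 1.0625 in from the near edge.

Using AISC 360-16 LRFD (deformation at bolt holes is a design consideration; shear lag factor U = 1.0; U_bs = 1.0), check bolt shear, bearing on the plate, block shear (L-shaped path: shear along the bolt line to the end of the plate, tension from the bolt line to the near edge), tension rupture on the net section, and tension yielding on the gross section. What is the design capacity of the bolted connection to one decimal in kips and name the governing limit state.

Bolt shear: A_b = π(0.75)²/4 = 0.44179 in². φR_n = 0.75 × 54 × 0.44179 × 5 × 1 = 89.5 kips.
Bearing (0.3125 in plate, F_u = 70 ksi): end bolts L_c = 1.625 − 0.8125/2 = 1.21875, R_n = min(1.2×1.21875×0.3125×70, 2.4×0.75×0.3125×70) = 31.992 kips/bolt; interior L_c = 2.625 − 0.8125 = 1.8125, R_n = 39.375 kips/bolt. φR_n = 0.75 × (1×31.992 + 4×39.375) = 142.1 kips.
Block shear: shear path 1×[1.625+4×2.625] = 1×12.125 in, A_gv = 3.7891, A_nv = 1×(12.125 − 4.5×0.875)×0.3125 = 2.5586 in²; tension to near edge: (1.0625 − 0.5×0.875)×0.3125 = 0.19531 in². R_n = min(0.6×70×2.5586, 0.6×50×3.7891) + 1.0×70×0.19531 = min(107.46, 113.67) + 13.672 = 121.13 kips. φR_n = 0.75 × 121.13 = 90.8 kips.
Tension rupture (net): A_n = (4.5625 − 1×0.875)×0.3125 = 1.1523 in² (U = 1.0, A_e = A_n). φR_n = 0.75 × 70 × 1.1523 = 60.5 kips.
Tension yield (gross): A_g = 4.5625×0.3125 = 1.4258 in². φR_n = 0.90 × 50 × 1.4258 = 64.2 kips.
Governing: min(89.5, 142.1, 90.8, 60.5, 64.2) = 60.5 kips → net-section rupture.

60.5 kips (net-section rupture governs)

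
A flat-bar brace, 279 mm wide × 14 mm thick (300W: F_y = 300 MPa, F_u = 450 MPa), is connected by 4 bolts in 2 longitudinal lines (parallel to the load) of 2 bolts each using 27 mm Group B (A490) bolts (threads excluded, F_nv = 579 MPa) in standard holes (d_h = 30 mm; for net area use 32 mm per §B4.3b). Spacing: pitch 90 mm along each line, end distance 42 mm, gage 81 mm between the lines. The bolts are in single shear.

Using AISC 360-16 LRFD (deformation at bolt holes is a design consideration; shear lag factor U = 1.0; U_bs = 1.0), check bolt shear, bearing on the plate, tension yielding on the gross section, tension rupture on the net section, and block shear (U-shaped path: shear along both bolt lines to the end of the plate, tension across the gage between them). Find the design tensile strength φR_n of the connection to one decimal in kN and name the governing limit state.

707.8 kN (block shear governs)

Bolt shear: A_b = π(27)²/4 = 572.56 mm². φR_n = 0.75 × 579 × 572.56 × 4 × 1 = 994.5 kN.
Bearing (14 mm plate, F_u = 450 MPa): end bolts L_c = 42 − 30/2 = 27, R_n = min(1.2×27×14×450, 2.4×27×14×450) = 204.12 kN/bolt; interior L_c = 90 − 30 = 60, R_n = 408.24 kN/bolt. φR_n = 0.75 × (2×204.12 + 2×408.24) = 918.5 kN.
Tension yield (gross): A_g = 279×14 = 3906 mm². φR_n = 0.90 × 300 × 3906 = 1054.6 kN.
Tension rupture (net): A_n = (279 − 2×32)×14 = 3010 mm² (U = 1.0, A_e = A_n). φR_n = 0.75 × 450 × 3010 = 1015.9 kN.
Block shear: shear path 2×[42+1×90] = 2×132 mm, A_gv = 3696, A_nv = 2×(132 − 1.5×32)×14 = 2352 mm²; tension across gage: (81 − 1×32)×14 = 686 mm². R_n = min(0.6×450×2352, 0.6×300×3696) + 1.0×450×686 = min(635.04, 665.28) + 308.7 = 943.74 kN. φR_n = 0.75 × 943.74 = 707.8 kN.
Governing: min(994.5, 918.5, 1054.6, 1015.9, 707.8) = 707.8 kN → block shear.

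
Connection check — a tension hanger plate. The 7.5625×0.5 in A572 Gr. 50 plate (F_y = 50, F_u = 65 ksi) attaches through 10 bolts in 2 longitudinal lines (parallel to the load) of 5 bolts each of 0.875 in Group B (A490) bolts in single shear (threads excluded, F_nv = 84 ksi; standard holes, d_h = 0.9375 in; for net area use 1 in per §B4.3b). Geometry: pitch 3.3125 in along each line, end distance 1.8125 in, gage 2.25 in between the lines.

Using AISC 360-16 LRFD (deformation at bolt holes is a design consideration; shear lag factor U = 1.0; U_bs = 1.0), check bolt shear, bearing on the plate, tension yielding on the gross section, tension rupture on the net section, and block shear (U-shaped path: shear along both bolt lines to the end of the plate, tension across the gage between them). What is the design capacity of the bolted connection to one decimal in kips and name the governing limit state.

135.6 kips (net-section rupture governs)

Bolt shear: A_b = π(0.875)²/4 = 0.60132 in². φR_n = 0.75 × 84 × 0.60132 × 10 × 1 = 378.8 kips.
Bearing (0.5 in plate, F_u = 65 ksi): end bolts L_c = 1.8125 − 0.9375/2 = 1.34375, R_n = min(1.2×1.34375×0.5×65, 2.4×0.875×0.5×65) = 52.406 kips/bolt; interior L_c = 3.3125 − 0.9375 = 2.375, R_n = 68.25 kips/bolt. φR_n = 0.75 × (2×52.406 + 8×68.25) = 488.1 kips.
Tension yield (gross): A_g = 7.5625×0.5 = 3.7813 in². φR_n = 0.90 × 50 × 3.7813 = 170.2 kips.
Tension rupture (net): A_n = (7.5625 − 2×1)×0.5 = 2.7813 in² (U = 1.0, A_e = A_n). φR_n = 0.75 × 65 × 2.7813 = 135.6 kips.
Block shear: shear path 2×[1.8125+4×3.3125] = 2×15.0625 in, A_gv = 15.063, A_nv = 2×(15.0625 − 4.5×1)×0.5 = 10.563 in²; tension across gage: (2.25 − 1×1)×0.5 = 0.625 in². R_n = min(0.6×65×10.563, 0.6×50×15.063) + 1.0×65×0.625 = min(411.96, 451.89) + 40.625 = 452.59 kips. φR_n = 0.75 × 452.59 = 339.4 kips.
Governing: min(378.8, 488.1, 170.2, 135.6, 339.4) = 135.6 kips → net-section rupture.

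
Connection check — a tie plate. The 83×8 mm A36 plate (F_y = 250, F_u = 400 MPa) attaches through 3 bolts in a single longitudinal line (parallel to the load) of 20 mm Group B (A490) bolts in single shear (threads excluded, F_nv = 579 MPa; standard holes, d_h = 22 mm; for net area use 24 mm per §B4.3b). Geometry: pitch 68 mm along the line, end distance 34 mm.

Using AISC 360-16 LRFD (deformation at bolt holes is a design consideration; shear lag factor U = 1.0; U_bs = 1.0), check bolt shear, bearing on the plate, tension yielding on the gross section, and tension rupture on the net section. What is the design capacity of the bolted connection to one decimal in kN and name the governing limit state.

Bolt shear: A_b = π(20)²/4 = 314.16 mm². φR_n = 0.75 × 579 × 314.16 × 3 × 1 = 409.3 kN.
Bearing (8 mm plate, F_u = 400 MPa): end bolts L_c = 34 − 22/2 = 23, R_n = min(1.2×23×8×400, 2.4×20×8×400) = 88.32 kN/bolt; interior L_c = 68 − 22 = 46, R_n = 153.6 kN/bolt. φR_n = 0.75 × (1×88.32 + 2×153.6) = 296.6 kN.
Tension yield (gross): A_g = 83×8 = 664 mm². φR_n = 0.90 × 250 × 664 = 149.4 kN.
Tension rupture (net): A_n = (83 − 1×24)×8 = 472 mm² (U = 1.0, A_e = A_n). φR_n = 0.75 × 400 × 472 = 141.6 kN.
Governing: min(409.3, 296.6, 149.4, 141.6) = 141.6 kN → net-section rupture.

141.6 kN (net-section rupture governs)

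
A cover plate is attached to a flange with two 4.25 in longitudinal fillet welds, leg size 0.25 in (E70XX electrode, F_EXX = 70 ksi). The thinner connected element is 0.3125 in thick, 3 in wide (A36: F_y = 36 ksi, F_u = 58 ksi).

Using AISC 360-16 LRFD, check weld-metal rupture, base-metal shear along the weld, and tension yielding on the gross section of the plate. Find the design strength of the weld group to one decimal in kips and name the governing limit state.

30.4 kips (gross-section yield governs)

Weld metal: throat = 0.707×0.25 = 0.17675 in, L = 2×4.25 = 8.5 in. φR_n = 0.75 × 0.6 × 70 × 0.17675 × 8.5 = 47.3 kips.
Base metal shear (0.3125 in plate): yield φR_n = 1.0×0.6×36×0.3125×8.5 = 57.4 kips; rupture φR_n = 0.75×0.6×58×0.3125×8.5 = 69.3 kips; take 57.4 kips (yield).
Tension yield (gross): A_g = 3×0.3125 = 0.9375 in². φR_n = 0.90 × 36 × 0.9375 = 30.4 kips.
Governing: min(47.3, 57.4, 30.4) = 30.4 kips → gross-section yield.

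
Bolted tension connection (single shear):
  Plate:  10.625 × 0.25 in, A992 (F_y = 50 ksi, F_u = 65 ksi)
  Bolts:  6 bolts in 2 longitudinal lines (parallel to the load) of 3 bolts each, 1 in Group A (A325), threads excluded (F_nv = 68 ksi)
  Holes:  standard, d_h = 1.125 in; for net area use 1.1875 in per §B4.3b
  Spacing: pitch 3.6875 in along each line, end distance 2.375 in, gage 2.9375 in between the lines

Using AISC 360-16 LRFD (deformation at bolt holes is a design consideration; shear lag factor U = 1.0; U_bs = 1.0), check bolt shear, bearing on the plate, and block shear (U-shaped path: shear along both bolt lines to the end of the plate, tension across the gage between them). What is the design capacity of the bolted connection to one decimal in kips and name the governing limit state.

120.5 kips (block shear governs)

Bolt shear: A_b = π(1)²/4 = 0.7854 in². φR_n = 0.75 × 68 × 0.7854 × 6 × 1 = 240.3 kips.
Bearing (0.25 in plate, F_u = 65 ksi): end bolts L_c = 2.375 − 1.125/2 = 1.8125, R_n = min(1.2×1.8125×0.25×65, 2.4×1×0.25×65) = 35.344 kips/bolt; interior L_c = 3.6875 − 1.125 = 2.5625, R_n = 39 kips/bolt. φR_n = 0.75 × (2×35.344 + 4×39) = 170.0 kips.
Block shear: shear path 2×[2.375+2×3.6875] = 2×9.75 in, A_gv = 4.875, A_nv = 2×(9.75 − 2.5×1.1875)×0.25 = 3.3906 in²; tension across gage: (2.9375 − 1×1.1875)×0.25 = 0.4375 in². R_n = min(0.6×65×3.3906, 0.6×50×4.875) + 1.0×65×0.4375 = min(132.23, 146.25) + 28.438 = 160.67 kips. φR_n = 0.75 × 160.67 = 120.5 kips.
Governing: min(240.3, 170.0, 120.5) = 120.5 kips → block shear.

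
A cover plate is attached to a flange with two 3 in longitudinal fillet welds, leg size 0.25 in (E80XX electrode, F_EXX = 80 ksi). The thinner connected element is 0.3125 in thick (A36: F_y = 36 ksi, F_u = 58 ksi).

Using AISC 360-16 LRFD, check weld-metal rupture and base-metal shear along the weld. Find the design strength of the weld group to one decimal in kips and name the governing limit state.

Weld metal: throat = 0.707×0.25 = 0.17675 in, L = 2×3 = 6 in. φR_n = 0.75 × 0.6 × 80 × 0.17675 × 6 = 38.2 kips.
Base metal shear (0.3125 in plate): yield φR_n = 1.0×0.6×36×0.3125×6 = 40.5 kips; rupture φR_n = 0.75×0.6×58×0.3125×6 = 48.9 kips; take 40.5 kips (yield).
Governing: min(38.2, 40.5) = 38.2 kips → weld metal.

38.2 kips (weld metal governs)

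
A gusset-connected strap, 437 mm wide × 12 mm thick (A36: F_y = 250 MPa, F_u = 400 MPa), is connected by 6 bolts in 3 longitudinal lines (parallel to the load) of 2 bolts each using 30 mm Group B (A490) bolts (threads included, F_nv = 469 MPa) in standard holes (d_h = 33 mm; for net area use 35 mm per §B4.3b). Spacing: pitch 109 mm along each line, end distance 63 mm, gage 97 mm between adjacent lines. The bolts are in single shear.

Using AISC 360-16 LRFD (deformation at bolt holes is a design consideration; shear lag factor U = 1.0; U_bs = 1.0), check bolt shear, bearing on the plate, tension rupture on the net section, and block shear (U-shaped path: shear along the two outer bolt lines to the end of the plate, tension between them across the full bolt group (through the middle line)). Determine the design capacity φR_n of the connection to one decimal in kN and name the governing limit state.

Bolt shear: A_b = π(30)²/4 = 706.86 mm². φR_n = 0.75 × 469 × 706.86 × 6 × 1 = 1491.8 kN.
Bearing (12 mm plate, F_u = 400 MPa): end bolts L_c = 63 − 33/2 = 46.5, R_n = min(1.2×46.5×12×400, 2.4×30×12×400) = 267.84 kN/bolt; interior L_c = 109 − 33 = 76, R_n = 345.6 kN/bolt. φR_n = 0.75 × (3×267.84 + 3×345.6) = 1380.2 kN.
Tension rupture (net): A_n = (437 − 3×35)×12 = 3984 mm² (U = 1.0, A_e = A_n). φR_n = 0.75 × 400 × 3984 = 1195.2 kN.
Block shear: shear path 2×[63+1×109] = 2×172 mm, A_gv = 4128, A_nv = 2×(172 − 1.5×35)×12 = 2868 mm²; tension across gage: (194 − 2×35)×12 = 1488 mm². R_n = min(0.6×400×2868, 0.6×250×4128) + 1.0×400×1488 = min(688.32, 619.2) + 595.2 = 1214.4 kN. φR_n = 0.75 × 1214.4 = 910.8 kN.
Governing: min(1491.8, 1380.2, 1195.2, 910.8) = 910.8 kN → block shear.

910.8 kN (block shear governs)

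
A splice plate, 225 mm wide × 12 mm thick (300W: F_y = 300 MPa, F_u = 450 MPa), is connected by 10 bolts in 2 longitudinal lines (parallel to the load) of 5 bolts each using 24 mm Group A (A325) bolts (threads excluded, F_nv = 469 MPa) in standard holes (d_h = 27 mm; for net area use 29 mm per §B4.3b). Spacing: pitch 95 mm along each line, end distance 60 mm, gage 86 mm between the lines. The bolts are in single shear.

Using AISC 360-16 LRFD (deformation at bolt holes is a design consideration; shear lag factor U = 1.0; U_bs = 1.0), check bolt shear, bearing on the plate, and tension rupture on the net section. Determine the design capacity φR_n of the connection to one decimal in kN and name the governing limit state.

Bolt shear: A_b = π(24)²/4 = 452.39 mm². φR_n = 0.75 × 469 × 452.39 × 10 × 1 = 1591.3 kN.
Bearing (12 mm plate, F_u = 450 MPa): end bolts L_c = 60 − 27/2 = 46.5, R_n = min(1.2×46.5×12×450, 2.4×24×12×450) = 301.32 kN/bolt; interior L_c = 95 − 27 = 68, R_n = 311.04 kN/bolt. φR_n = 0.75 × (2×301.32 + 8×311.04) = 2318.2 kN.
Tension rupture (net): A_n = (225 − 2×29)×12 = 2004 mm² (U = 1.0, A_e = A_n). φR_n = 0.75 × 450 × 2004 = 676.4 kN.
Governing: min(1591.3, 2318.2, 676.4) = 676.4 kN → net-section rupture.

676.4 kN (net-section rupture governs)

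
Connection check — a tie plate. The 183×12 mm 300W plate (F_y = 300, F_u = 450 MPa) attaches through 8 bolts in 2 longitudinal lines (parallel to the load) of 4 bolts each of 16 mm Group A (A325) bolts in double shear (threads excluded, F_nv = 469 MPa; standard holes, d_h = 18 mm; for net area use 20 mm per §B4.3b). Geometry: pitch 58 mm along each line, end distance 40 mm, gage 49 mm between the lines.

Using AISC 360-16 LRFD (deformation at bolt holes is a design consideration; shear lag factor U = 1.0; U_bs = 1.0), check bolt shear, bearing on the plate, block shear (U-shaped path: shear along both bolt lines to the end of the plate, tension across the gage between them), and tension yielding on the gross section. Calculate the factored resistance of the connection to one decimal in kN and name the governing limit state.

592.9 kN (gross-section yield governs)

Bolt shear: A_b = π(16)²/4 = 201.06 mm². φR_n = 0.75 × 469 × 201.06 × 8 × 2 = 1131.6 kN.
Bearing (12 mm plate, F_u = 450 MPa): end bolts L_c = 40 − 18/2 = 31, R_n = min(1.2×31×12×450, 2.4×16×12×450) = 200.88 kN/bolt; interior L_c = 58 − 18 = 40, R_n = 207.36 kN/bolt. φR_n = 0.75 × (2×200.88 + 6×207.36) = 1234.4 kN.
Block shear: shear path 2×[40+3×58] = 2×214 mm, A_gv = 5136, A_nv = 2×(214 − 3.5×20)×12 = 3456 mm²; tension across gage: (49 − 1×20)×12 = 348 mm². R_n = min(0.6×450×3456, 0.6×300×5136) + 1.0×450×348 = min(933.12, 924.48) + 156.6 = 1081.1 kN. φR_n = 0.75 × 1081.1 = 810.8 kN.
Tension yield (gross): A_g = 183×12 = 2196 mm². φR_n = 0.90 × 300 × 2196 = 592.9 kN.
Governing: min(1131.6, 1234.4, 810.8, 592.9) = 592.9 kN → gross-section yield.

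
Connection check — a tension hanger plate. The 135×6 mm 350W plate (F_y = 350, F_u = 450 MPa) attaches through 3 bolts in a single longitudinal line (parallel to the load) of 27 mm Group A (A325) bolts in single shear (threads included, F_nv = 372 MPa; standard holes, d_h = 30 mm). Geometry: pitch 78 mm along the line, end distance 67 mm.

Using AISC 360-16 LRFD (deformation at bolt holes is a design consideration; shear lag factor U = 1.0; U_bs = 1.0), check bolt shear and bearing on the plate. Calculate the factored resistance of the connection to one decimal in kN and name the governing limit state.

359.6 kN (bearing governs)

Bolt shear: A_b = π(27)²/4 = 572.56 mm². φR_n = 0.75 × 372 × 572.56 × 3 × 1 = 479.2 kN.
Bearing (6 mm plate, F_u = 450 MPa): end bolts L_c = 67 − 30/2 = 52, R_n = min(1.2×52×6×450, 2.4×27×6×450) = 168.48 kN/bolt; interior L_c = 78 − 30 = 48, R_n = 155.52 kN/bolt. φR_n = 0.75 × (1×168.48 + 2×155.52) = 359.6 kN.
Governing: min(479.2, 359.6) = 359.6 kN → bearing.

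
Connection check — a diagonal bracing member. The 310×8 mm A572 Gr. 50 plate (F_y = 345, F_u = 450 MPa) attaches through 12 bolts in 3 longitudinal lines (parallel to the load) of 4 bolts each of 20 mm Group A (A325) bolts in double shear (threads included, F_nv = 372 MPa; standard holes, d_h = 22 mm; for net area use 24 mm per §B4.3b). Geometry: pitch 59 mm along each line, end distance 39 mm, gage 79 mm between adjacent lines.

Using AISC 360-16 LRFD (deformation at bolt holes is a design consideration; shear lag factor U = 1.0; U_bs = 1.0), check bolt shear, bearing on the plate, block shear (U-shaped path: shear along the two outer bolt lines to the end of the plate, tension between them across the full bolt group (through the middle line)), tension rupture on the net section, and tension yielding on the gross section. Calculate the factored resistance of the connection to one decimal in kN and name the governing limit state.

Bolt shear: A_b = π(20)²/4 = 314.16 mm². φR_n = 0.75 × 372 × 314.16 × 12 × 2 = 2103.6 kN.
Bearing (8 mm plate, F_u = 450 MPa): end bolts L_c = 39 − 22/2 = 28, R_n = min(1.2×28×8×450, 2.4×20×8×450) = 120.96 kN/bolt; interior L_c = 59 − 22 = 37, R_n = 159.84 kN/bolt. φR_n = 0.75 × (3×120.96 + 9×159.84) = 1351.1 kN.
Block shear: shear path 2×[39+3×59] = 2×216 mm, A_gv = 3456, A_nv = 2×(216 − 3.5×24)×8 = 2112 mm²; tension across gage: (158 − 2×24)×8 = 880 mm². R_n = min(0.6×450×2112, 0.6×345×3456) + 1.0×450×880 = min(570.24, 715.39) + 396 = 966.24 kN. φR_n = 0.75 × 966.24 = 724.7 kN.
Tension rupture (net): A_n = (310 − 3×24)×8 = 1904 mm² (U = 1.0, A_e = A_n). φR_n = 0.75 × 450 × 1904 = 642.6 kN.
Tension yield (gross): A_g = 310×8 = 2480 mm². φR_n = 0.90 × 345 × 2480 = 770.0 kN.
Governing: min(2103.6, 1351.1, 724.7, 642.6, 770.0) = 642.6 kN → net-section rupture.

642.6 kN (net-section rupture governs)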